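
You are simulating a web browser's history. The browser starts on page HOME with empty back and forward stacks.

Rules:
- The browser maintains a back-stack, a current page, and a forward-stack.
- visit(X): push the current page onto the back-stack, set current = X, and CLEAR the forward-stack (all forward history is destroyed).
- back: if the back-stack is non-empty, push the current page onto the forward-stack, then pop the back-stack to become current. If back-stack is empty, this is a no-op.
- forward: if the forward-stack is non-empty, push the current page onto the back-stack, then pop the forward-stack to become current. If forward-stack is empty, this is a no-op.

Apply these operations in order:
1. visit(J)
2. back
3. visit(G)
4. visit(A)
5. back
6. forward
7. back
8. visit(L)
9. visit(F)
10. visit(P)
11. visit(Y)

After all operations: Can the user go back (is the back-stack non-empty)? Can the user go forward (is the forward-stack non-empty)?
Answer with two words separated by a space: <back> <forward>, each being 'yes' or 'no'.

Answer: yes no

Derivation:
After 1 (visit(J)): cur=J back=1 fwd=0
After 2 (back): cur=HOME back=0 fwd=1
After 3 (visit(G)): cur=G back=1 fwd=0
After 4 (visit(A)): cur=A back=2 fwd=0
After 5 (back): cur=G back=1 fwd=1
After 6 (forward): cur=A back=2 fwd=0
After 7 (back): cur=G back=1 fwd=1
After 8 (visit(L)): cur=L back=2 fwd=0
After 9 (visit(F)): cur=F back=3 fwd=0
After 10 (visit(P)): cur=P back=4 fwd=0
After 11 (visit(Y)): cur=Y back=5 fwd=0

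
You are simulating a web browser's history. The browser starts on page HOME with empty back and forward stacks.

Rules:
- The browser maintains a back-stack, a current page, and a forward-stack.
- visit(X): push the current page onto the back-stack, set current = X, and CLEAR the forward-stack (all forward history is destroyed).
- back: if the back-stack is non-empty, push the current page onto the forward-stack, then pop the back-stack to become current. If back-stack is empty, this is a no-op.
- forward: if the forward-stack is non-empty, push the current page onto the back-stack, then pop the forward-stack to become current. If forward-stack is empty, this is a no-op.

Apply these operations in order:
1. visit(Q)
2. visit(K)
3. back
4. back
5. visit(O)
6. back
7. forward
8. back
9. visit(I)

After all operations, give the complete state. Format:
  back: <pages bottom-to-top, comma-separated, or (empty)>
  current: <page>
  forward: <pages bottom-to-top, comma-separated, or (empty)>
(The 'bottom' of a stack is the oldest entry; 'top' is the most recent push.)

After 1 (visit(Q)): cur=Q back=1 fwd=0
After 2 (visit(K)): cur=K back=2 fwd=0
After 3 (back): cur=Q back=1 fwd=1
After 4 (back): cur=HOME back=0 fwd=2
After 5 (visit(O)): cur=O back=1 fwd=0
After 6 (back): cur=HOME back=0 fwd=1
After 7 (forward): cur=O back=1 fwd=0
After 8 (back): cur=HOME back=0 fwd=1
After 9 (visit(I)): cur=I back=1 fwd=0

Answer: back: HOME
current: I
forward: (empty)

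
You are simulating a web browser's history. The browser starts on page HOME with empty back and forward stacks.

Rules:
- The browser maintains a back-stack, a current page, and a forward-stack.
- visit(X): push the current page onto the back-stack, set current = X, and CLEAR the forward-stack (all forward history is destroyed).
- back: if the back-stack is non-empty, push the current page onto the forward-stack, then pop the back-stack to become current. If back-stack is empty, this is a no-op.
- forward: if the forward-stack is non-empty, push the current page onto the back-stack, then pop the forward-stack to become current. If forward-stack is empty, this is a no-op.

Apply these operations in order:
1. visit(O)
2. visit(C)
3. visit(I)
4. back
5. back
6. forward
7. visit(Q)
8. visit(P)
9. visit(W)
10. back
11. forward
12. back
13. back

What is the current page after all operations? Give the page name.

Answer: Q

Derivation:
After 1 (visit(O)): cur=O back=1 fwd=0
After 2 (visit(C)): cur=C back=2 fwd=0
After 3 (visit(I)): cur=I back=3 fwd=0
After 4 (back): cur=C back=2 fwd=1
After 5 (back): cur=O back=1 fwd=2
After 6 (forward): cur=C back=2 fwd=1
After 7 (visit(Q)): cur=Q back=3 fwd=0
After 8 (visit(P)): cur=P back=4 fwd=0
After 9 (visit(W)): cur=W back=5 fwd=0
After 10 (back): cur=P back=4 fwd=1
After 11 (forward): cur=W back=5 fwd=0
After 12 (back): cur=P back=4 fwd=1
After 13 (back): cur=Q back=3 fwd=2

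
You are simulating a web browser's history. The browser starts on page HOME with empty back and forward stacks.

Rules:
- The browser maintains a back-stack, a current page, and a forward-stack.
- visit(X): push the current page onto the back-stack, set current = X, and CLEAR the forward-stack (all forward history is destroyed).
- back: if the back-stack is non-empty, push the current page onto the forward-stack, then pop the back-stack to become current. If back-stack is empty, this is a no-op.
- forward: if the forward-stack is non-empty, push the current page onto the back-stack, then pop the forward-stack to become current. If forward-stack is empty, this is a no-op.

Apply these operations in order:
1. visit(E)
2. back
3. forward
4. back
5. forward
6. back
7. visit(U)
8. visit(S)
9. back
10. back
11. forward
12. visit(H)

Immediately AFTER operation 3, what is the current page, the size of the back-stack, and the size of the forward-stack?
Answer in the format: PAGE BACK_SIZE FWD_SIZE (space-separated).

After 1 (visit(E)): cur=E back=1 fwd=0
After 2 (back): cur=HOME back=0 fwd=1
After 3 (forward): cur=E back=1 fwd=0

E 1 0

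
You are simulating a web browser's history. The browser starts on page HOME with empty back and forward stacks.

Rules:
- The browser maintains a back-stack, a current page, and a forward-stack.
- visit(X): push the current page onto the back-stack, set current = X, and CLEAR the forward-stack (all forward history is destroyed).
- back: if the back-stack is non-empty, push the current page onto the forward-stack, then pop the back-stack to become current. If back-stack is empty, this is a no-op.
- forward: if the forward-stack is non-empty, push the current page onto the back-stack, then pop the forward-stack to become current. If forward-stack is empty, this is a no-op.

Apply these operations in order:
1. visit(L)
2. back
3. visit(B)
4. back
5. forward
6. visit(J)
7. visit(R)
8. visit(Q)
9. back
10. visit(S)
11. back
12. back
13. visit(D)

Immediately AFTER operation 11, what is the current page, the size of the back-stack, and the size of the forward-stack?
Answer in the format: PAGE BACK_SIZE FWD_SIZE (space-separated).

After 1 (visit(L)): cur=L back=1 fwd=0
After 2 (back): cur=HOME back=0 fwd=1
After 3 (visit(B)): cur=B back=1 fwd=0
After 4 (back): cur=HOME back=0 fwd=1
After 5 (forward): cur=B back=1 fwd=0
After 6 (visit(J)): cur=J back=2 fwd=0
After 7 (visit(R)): cur=R back=3 fwd=0
After 8 (visit(Q)): cur=Q back=4 fwd=0
After 9 (back): cur=R back=3 fwd=1
After 10 (visit(S)): cur=S back=4 fwd=0
After 11 (back): cur=R back=3 fwd=1

R 3 1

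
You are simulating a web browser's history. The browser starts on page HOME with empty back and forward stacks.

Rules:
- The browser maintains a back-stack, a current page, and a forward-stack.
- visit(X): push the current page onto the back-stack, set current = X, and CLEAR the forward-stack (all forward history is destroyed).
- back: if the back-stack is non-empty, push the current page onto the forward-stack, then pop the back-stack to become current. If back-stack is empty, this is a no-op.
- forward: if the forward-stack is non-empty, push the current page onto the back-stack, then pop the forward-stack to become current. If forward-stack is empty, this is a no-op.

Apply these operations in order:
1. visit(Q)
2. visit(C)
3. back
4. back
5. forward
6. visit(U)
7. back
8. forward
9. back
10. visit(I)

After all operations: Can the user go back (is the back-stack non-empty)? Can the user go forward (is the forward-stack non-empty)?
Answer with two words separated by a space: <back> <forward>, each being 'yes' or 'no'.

Answer: yes no

Derivation:
After 1 (visit(Q)): cur=Q back=1 fwd=0
After 2 (visit(C)): cur=C back=2 fwd=0
After 3 (back): cur=Q back=1 fwd=1
After 4 (back): cur=HOME back=0 fwd=2
After 5 (forward): cur=Q back=1 fwd=1
After 6 (visit(U)): cur=U back=2 fwd=0
After 7 (back): cur=Q back=1 fwd=1
After 8 (forward): cur=U back=2 fwd=0
After 9 (back): cur=Q back=1 fwd=1
After 10 (visit(I)): cur=I back=2 fwd=0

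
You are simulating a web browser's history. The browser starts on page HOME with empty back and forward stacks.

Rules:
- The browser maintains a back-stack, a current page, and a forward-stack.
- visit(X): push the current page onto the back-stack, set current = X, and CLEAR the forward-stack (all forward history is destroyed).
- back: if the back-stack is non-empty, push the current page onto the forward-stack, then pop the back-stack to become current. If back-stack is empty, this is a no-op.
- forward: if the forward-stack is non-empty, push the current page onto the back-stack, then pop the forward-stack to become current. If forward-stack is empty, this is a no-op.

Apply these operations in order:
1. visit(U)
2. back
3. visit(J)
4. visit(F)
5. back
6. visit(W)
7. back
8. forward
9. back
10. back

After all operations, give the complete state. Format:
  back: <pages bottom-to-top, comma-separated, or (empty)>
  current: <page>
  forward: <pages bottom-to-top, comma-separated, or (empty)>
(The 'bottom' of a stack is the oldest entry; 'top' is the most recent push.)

After 1 (visit(U)): cur=U back=1 fwd=0
After 2 (back): cur=HOME back=0 fwd=1
After 3 (visit(J)): cur=J back=1 fwd=0
After 4 (visit(F)): cur=F back=2 fwd=0
After 5 (back): cur=J back=1 fwd=1
After 6 (visit(W)): cur=W back=2 fwd=0
After 7 (back): cur=J back=1 fwd=1
After 8 (forward): cur=W back=2 fwd=0
After 9 (back): cur=J back=1 fwd=1
After 10 (back): cur=HOME back=0 fwd=2

Answer: back: (empty)
current: HOME
forward: W,J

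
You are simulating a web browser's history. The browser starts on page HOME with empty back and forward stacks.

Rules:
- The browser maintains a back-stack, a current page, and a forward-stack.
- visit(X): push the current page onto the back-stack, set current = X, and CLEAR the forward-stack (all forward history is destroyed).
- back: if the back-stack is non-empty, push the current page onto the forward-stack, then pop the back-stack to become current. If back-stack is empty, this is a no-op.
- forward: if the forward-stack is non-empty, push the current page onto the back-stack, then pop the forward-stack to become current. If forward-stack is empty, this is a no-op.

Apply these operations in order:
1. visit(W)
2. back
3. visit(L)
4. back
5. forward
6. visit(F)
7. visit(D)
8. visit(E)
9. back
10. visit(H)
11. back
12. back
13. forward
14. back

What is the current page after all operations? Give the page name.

After 1 (visit(W)): cur=W back=1 fwd=0
After 2 (back): cur=HOME back=0 fwd=1
After 3 (visit(L)): cur=L back=1 fwd=0
After 4 (back): cur=HOME back=0 fwd=1
After 5 (forward): cur=L back=1 fwd=0
After 6 (visit(F)): cur=F back=2 fwd=0
After 7 (visit(D)): cur=D back=3 fwd=0
After 8 (visit(E)): cur=E back=4 fwd=0
After 9 (back): cur=D back=3 fwd=1
After 10 (visit(H)): cur=H back=4 fwd=0
After 11 (back): cur=D back=3 fwd=1
After 12 (back): cur=F back=2 fwd=2
After 13 (forward): cur=D back=3 fwd=1
After 14 (back): cur=F back=2 fwd=2

Answer: F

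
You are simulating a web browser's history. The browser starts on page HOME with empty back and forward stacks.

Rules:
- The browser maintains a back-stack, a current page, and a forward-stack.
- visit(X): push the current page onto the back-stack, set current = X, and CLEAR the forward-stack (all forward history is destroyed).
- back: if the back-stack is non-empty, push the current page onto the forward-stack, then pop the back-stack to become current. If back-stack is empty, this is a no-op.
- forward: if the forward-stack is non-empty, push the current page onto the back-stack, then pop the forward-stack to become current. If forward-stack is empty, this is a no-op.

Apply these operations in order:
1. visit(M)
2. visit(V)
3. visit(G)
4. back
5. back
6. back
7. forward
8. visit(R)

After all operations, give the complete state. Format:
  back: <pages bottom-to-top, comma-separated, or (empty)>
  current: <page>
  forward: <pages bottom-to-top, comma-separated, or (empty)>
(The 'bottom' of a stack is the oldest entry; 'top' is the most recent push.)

After 1 (visit(M)): cur=M back=1 fwd=0
After 2 (visit(V)): cur=V back=2 fwd=0
After 3 (visit(G)): cur=G back=3 fwd=0
After 4 (back): cur=V back=2 fwd=1
After 5 (back): cur=M back=1 fwd=2
After 6 (back): cur=HOME back=0 fwd=3
After 7 (forward): cur=M back=1 fwd=2
After 8 (visit(R)): cur=R back=2 fwd=0

Answer: back: HOME,M
current: R
forward: (empty)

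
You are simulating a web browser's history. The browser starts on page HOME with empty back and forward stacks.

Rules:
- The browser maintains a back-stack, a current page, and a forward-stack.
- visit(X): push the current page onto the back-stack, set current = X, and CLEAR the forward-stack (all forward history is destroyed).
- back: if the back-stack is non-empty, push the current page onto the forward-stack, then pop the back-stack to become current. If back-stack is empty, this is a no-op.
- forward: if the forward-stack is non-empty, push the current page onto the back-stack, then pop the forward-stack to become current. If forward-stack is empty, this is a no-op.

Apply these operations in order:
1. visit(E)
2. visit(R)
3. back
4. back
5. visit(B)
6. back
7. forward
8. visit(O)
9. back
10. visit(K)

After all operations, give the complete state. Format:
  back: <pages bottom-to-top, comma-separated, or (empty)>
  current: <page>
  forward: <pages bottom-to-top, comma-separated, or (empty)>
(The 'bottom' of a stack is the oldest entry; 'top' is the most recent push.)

Answer: back: HOME,B
current: K
forward: (empty)

Derivation:
After 1 (visit(E)): cur=E back=1 fwd=0
After 2 (visit(R)): cur=R back=2 fwd=0
After 3 (back): cur=E back=1 fwd=1
After 4 (back): cur=HOME back=0 fwd=2
After 5 (visit(B)): cur=B back=1 fwd=0
After 6 (back): cur=HOME back=0 fwd=1
After 7 (forward): cur=B back=1 fwd=0
After 8 (visit(O)): cur=O back=2 fwd=0
After 9 (back): cur=B back=1 fwd=1
After 10 (visit(K)): cur=K back=2 fwd=0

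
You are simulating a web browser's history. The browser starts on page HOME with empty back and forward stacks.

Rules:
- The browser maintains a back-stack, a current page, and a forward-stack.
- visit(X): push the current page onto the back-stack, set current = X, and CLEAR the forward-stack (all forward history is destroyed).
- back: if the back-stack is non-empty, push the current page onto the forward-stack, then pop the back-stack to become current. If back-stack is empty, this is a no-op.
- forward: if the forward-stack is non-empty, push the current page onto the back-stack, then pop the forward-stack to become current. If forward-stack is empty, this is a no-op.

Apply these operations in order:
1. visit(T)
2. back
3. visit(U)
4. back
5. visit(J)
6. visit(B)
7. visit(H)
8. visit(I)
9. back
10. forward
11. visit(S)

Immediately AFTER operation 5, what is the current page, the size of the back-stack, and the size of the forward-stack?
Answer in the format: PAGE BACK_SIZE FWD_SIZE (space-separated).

After 1 (visit(T)): cur=T back=1 fwd=0
After 2 (back): cur=HOME back=0 fwd=1
After 3 (visit(U)): cur=U back=1 fwd=0
After 4 (back): cur=HOME back=0 fwd=1
After 5 (visit(J)): cur=J back=1 fwd=0

J 1 0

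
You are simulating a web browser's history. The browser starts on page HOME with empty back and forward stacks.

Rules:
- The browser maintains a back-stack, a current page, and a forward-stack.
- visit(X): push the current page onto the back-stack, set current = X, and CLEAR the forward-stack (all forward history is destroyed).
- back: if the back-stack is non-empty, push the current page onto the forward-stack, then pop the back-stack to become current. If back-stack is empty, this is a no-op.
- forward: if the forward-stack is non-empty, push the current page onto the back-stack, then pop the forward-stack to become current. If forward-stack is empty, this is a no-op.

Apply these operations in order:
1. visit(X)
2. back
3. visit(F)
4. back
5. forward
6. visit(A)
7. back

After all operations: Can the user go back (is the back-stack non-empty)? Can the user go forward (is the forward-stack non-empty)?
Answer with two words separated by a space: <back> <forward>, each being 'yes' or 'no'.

After 1 (visit(X)): cur=X back=1 fwd=0
After 2 (back): cur=HOME back=0 fwd=1
After 3 (visit(F)): cur=F back=1 fwd=0
After 4 (back): cur=HOME back=0 fwd=1
After 5 (forward): cur=F back=1 fwd=0
After 6 (visit(A)): cur=A back=2 fwd=0
After 7 (back): cur=F back=1 fwd=1

Answer: yes yes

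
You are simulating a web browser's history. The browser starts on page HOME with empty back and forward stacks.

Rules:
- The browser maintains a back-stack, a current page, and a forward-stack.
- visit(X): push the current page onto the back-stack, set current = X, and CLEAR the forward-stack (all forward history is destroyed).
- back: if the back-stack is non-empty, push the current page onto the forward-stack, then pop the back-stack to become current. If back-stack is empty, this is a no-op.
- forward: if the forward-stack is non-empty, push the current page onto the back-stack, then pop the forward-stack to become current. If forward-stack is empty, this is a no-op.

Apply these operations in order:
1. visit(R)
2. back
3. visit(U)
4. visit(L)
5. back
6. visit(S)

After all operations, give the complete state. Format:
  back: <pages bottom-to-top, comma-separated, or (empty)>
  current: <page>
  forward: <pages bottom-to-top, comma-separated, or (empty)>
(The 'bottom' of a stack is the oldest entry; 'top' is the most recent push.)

After 1 (visit(R)): cur=R back=1 fwd=0
After 2 (back): cur=HOME back=0 fwd=1
After 3 (visit(U)): cur=U back=1 fwd=0
After 4 (visit(L)): cur=L back=2 fwd=0
After 5 (back): cur=U back=1 fwd=1
After 6 (visit(S)): cur=S back=2 fwd=0

Answer: back: HOME,U
current: S
forward: (empty)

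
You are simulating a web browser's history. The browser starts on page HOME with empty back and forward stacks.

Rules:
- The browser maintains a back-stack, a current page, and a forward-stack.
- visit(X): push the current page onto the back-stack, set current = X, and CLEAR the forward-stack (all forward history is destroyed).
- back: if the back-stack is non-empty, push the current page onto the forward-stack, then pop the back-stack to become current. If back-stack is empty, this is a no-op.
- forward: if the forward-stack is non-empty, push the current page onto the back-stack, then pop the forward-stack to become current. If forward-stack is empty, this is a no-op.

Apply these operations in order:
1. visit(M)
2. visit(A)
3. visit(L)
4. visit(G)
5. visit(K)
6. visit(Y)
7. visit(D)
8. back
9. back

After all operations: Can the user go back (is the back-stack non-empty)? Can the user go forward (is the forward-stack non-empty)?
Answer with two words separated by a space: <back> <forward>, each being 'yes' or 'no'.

After 1 (visit(M)): cur=M back=1 fwd=0
After 2 (visit(A)): cur=A back=2 fwd=0
After 3 (visit(L)): cur=L back=3 fwd=0
After 4 (visit(G)): cur=G back=4 fwd=0
After 5 (visit(K)): cur=K back=5 fwd=0
After 6 (visit(Y)): cur=Y back=6 fwd=0
After 7 (visit(D)): cur=D back=7 fwd=0
After 8 (back): cur=Y back=6 fwd=1
After 9 (back): cur=K back=5 fwd=2

Answer: yes yes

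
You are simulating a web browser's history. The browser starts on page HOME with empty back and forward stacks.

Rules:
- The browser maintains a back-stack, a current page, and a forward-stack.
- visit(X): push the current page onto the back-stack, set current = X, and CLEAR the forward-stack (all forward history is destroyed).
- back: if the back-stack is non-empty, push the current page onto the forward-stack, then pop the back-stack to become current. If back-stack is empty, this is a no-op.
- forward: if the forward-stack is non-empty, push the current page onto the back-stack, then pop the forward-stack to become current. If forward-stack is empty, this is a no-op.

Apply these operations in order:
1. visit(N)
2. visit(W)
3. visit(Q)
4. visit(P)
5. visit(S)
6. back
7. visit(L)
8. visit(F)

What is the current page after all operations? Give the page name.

After 1 (visit(N)): cur=N back=1 fwd=0
After 2 (visit(W)): cur=W back=2 fwd=0
After 3 (visit(Q)): cur=Q back=3 fwd=0
After 4 (visit(P)): cur=P back=4 fwd=0
After 5 (visit(S)): cur=S back=5 fwd=0
After 6 (back): cur=P back=4 fwd=1
After 7 (visit(L)): cur=L back=5 fwd=0
After 8 (visit(F)): cur=F back=6 fwd=0

Answer: F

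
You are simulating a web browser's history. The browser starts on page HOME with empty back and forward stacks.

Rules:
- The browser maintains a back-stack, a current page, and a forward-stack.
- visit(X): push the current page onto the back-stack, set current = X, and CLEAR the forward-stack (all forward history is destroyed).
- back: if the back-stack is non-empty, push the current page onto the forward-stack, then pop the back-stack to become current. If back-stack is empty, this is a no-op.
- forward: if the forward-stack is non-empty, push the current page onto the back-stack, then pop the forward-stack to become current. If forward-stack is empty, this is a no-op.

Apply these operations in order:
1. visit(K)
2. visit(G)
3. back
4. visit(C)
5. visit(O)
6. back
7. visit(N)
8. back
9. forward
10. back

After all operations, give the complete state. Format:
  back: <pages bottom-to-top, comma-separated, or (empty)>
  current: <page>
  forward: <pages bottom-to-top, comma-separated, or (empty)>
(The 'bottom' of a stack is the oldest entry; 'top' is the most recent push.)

After 1 (visit(K)): cur=K back=1 fwd=0
After 2 (visit(G)): cur=G back=2 fwd=0
After 3 (back): cur=K back=1 fwd=1
After 4 (visit(C)): cur=C back=2 fwd=0
After 5 (visit(O)): cur=O back=3 fwd=0
After 6 (back): cur=C back=2 fwd=1
After 7 (visit(N)): cur=N back=3 fwd=0
After 8 (back): cur=C back=2 fwd=1
After 9 (forward): cur=N back=3 fwd=0
After 10 (back): cur=C back=2 fwd=1

Answer: back: HOME,K
current: C
forward: N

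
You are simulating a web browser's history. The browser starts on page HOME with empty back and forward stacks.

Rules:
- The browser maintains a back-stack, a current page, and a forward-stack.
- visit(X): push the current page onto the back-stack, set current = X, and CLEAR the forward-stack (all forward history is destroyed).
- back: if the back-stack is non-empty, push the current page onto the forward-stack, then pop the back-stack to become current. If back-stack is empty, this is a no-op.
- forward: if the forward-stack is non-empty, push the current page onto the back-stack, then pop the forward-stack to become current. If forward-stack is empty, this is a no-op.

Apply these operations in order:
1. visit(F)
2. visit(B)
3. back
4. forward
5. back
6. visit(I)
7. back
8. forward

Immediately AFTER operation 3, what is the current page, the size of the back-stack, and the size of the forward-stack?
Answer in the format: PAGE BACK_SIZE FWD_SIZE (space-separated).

After 1 (visit(F)): cur=F back=1 fwd=0
After 2 (visit(B)): cur=B back=2 fwd=0
After 3 (back): cur=F back=1 fwd=1

F 1 1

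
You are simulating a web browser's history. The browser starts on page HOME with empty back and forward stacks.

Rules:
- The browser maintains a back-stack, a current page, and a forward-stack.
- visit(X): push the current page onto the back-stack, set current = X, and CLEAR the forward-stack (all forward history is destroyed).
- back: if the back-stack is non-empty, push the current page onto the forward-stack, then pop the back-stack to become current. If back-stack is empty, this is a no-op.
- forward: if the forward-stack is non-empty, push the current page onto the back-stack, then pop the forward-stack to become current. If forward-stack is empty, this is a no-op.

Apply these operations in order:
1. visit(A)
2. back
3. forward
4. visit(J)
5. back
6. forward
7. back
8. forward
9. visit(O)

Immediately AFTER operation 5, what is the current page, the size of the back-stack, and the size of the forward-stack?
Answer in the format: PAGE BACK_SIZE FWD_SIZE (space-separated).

After 1 (visit(A)): cur=A back=1 fwd=0
After 2 (back): cur=HOME back=0 fwd=1
After 3 (forward): cur=A back=1 fwd=0
After 4 (visit(J)): cur=J back=2 fwd=0
After 5 (back): cur=A back=1 fwd=1

A 1 1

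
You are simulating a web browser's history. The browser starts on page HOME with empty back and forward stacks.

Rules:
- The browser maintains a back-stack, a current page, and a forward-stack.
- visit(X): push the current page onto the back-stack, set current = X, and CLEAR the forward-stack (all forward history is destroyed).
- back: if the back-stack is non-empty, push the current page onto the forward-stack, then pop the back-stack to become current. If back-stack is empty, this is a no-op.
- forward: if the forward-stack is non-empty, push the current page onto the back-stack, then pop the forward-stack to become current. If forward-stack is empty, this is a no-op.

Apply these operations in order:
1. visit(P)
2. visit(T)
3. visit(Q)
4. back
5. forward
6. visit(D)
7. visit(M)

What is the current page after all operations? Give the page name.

Answer: M

Derivation:
After 1 (visit(P)): cur=P back=1 fwd=0
After 2 (visit(T)): cur=T back=2 fwd=0
After 3 (visit(Q)): cur=Q back=3 fwd=0
After 4 (back): cur=T back=2 fwd=1
After 5 (forward): cur=Q back=3 fwd=0
After 6 (visit(D)): cur=D back=4 fwd=0
After 7 (visit(M)): cur=M back=5 fwd=0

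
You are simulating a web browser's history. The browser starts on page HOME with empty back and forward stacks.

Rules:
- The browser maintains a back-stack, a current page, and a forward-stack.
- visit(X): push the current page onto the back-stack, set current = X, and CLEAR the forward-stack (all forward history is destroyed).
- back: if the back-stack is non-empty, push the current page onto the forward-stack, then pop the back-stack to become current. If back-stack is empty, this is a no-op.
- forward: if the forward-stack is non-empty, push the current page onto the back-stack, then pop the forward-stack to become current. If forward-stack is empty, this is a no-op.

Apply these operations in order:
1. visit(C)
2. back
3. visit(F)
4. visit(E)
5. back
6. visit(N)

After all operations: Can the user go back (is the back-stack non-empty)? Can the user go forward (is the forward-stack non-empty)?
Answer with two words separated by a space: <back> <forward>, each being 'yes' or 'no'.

Answer: yes no

Derivation:
After 1 (visit(C)): cur=C back=1 fwd=0
After 2 (back): cur=HOME back=0 fwd=1
After 3 (visit(F)): cur=F back=1 fwd=0
After 4 (visit(E)): cur=E back=2 fwd=0
After 5 (back): cur=F back=1 fwd=1
After 6 (visit(N)): cur=N back=2 fwd=0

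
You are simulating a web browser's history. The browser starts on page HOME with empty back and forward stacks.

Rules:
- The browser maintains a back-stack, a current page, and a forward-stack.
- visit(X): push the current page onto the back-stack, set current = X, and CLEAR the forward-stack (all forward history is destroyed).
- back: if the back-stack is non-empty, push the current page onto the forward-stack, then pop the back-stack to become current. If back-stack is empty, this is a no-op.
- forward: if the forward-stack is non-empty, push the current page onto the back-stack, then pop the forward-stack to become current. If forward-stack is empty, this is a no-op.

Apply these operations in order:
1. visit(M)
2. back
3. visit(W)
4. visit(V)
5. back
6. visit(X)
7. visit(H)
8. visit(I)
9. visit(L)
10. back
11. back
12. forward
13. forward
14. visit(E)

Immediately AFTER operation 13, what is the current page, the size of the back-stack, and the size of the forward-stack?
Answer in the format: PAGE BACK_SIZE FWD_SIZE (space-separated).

After 1 (visit(M)): cur=M back=1 fwd=0
After 2 (back): cur=HOME back=0 fwd=1
After 3 (visit(W)): cur=W back=1 fwd=0
After 4 (visit(V)): cur=V back=2 fwd=0
After 5 (back): cur=W back=1 fwd=1
After 6 (visit(X)): cur=X back=2 fwd=0
After 7 (visit(H)): cur=H back=3 fwd=0
After 8 (visit(I)): cur=I back=4 fwd=0
After 9 (visit(L)): cur=L back=5 fwd=0
After 10 (back): cur=I back=4 fwd=1
After 11 (back): cur=H back=3 fwd=2
After 12 (forward): cur=I back=4 fwd=1
After 13 (forward): cur=L back=5 fwd=0

L 5 0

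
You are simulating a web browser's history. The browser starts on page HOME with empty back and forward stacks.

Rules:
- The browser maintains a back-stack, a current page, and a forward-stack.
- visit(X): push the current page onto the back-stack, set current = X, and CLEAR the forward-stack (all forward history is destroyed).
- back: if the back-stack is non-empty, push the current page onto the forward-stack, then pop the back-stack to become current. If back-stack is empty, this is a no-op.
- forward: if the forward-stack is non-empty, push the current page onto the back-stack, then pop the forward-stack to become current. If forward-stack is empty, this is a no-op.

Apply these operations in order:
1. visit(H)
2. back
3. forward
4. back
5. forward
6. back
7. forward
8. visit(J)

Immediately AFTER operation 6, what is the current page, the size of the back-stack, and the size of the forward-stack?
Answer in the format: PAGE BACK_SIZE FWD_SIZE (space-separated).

After 1 (visit(H)): cur=H back=1 fwd=0
After 2 (back): cur=HOME back=0 fwd=1
After 3 (forward): cur=H back=1 fwd=0
After 4 (back): cur=HOME back=0 fwd=1
After 5 (forward): cur=H back=1 fwd=0
After 6 (back): cur=HOME back=0 fwd=1

HOME 0 1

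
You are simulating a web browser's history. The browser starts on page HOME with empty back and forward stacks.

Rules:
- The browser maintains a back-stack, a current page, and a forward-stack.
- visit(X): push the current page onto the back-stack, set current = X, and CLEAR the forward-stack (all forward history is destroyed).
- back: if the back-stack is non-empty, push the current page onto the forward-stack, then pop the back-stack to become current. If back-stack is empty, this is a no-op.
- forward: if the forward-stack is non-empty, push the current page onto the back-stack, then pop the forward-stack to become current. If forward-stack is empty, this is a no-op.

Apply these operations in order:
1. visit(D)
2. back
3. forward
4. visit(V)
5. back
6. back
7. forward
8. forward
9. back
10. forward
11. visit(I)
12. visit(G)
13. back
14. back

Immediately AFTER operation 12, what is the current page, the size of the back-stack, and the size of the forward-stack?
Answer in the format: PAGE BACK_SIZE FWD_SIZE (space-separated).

After 1 (visit(D)): cur=D back=1 fwd=0
After 2 (back): cur=HOME back=0 fwd=1
After 3 (forward): cur=D back=1 fwd=0
After 4 (visit(V)): cur=V back=2 fwd=0
After 5 (back): cur=D back=1 fwd=1
After 6 (back): cur=HOME back=0 fwd=2
After 7 (forward): cur=D back=1 fwd=1
After 8 (forward): cur=V back=2 fwd=0
After 9 (back): cur=D back=1 fwd=1
After 10 (forward): cur=V back=2 fwd=0
After 11 (visit(I)): cur=I back=3 fwd=0
After 12 (visit(G)): cur=G back=4 fwd=0

G 4 0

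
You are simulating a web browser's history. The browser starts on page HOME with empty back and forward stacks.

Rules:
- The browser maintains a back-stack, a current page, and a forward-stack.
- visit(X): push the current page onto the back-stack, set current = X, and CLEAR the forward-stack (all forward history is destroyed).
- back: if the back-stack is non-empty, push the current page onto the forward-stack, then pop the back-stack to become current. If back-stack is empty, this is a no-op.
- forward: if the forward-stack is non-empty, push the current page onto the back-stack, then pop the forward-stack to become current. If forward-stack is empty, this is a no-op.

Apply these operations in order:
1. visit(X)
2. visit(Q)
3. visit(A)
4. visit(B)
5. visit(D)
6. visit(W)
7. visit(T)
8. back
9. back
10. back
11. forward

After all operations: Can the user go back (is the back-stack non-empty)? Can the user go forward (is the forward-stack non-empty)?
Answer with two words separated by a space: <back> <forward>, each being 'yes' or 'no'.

Answer: yes yes

Derivation:
After 1 (visit(X)): cur=X back=1 fwd=0
After 2 (visit(Q)): cur=Q back=2 fwd=0
After 3 (visit(A)): cur=A back=3 fwd=0
After 4 (visit(B)): cur=B back=4 fwd=0
After 5 (visit(D)): cur=D back=5 fwd=0
After 6 (visit(W)): cur=W back=6 fwd=0
After 7 (visit(T)): cur=T back=7 fwd=0
After 8 (back): cur=W back=6 fwd=1
After 9 (back): cur=D back=5 fwd=2
After 10 (back): cur=B back=4 fwd=3
After 11 (forward): cur=D back=5 fwd=2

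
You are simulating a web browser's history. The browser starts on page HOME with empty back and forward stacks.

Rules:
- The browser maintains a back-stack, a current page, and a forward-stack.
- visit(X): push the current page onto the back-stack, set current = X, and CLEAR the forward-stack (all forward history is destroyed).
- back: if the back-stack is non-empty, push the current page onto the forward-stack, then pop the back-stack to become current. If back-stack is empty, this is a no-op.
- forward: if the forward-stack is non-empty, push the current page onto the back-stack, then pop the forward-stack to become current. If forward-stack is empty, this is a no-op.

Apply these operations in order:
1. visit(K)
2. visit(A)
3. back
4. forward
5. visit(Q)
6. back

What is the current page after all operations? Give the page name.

After 1 (visit(K)): cur=K back=1 fwd=0
After 2 (visit(A)): cur=A back=2 fwd=0
After 3 (back): cur=K back=1 fwd=1
After 4 (forward): cur=A back=2 fwd=0
After 5 (visit(Q)): cur=Q back=3 fwd=0
After 6 (back): cur=A back=2 fwd=1

Answer: A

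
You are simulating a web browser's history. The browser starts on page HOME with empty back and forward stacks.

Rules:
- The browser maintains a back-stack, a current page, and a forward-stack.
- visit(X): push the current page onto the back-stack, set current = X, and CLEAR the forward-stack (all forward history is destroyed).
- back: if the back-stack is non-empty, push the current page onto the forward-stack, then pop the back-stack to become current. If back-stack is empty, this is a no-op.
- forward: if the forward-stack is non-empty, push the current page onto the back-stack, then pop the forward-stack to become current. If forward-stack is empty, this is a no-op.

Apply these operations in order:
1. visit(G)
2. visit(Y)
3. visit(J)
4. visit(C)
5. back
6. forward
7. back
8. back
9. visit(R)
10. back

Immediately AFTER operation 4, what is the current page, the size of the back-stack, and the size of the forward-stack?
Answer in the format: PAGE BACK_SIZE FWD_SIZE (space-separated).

After 1 (visit(G)): cur=G back=1 fwd=0
After 2 (visit(Y)): cur=Y back=2 fwd=0
After 3 (visit(J)): cur=J back=3 fwd=0
After 4 (visit(C)): cur=C back=4 fwd=0

C 4 0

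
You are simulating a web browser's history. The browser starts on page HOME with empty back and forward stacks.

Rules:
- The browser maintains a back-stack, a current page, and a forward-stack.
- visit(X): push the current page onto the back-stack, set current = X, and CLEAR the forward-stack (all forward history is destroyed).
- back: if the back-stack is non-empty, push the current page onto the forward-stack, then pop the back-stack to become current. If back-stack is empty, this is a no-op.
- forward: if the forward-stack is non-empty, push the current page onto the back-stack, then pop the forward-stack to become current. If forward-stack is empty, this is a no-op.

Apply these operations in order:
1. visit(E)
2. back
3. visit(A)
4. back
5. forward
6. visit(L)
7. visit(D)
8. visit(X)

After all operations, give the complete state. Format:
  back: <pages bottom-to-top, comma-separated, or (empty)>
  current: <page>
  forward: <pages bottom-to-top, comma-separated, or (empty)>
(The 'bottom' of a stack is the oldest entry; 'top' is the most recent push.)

Answer: back: HOME,A,L,D
current: X
forward: (empty)

Derivation:
After 1 (visit(E)): cur=E back=1 fwd=0
After 2 (back): cur=HOME back=0 fwd=1
After 3 (visit(A)): cur=A back=1 fwd=0
After 4 (back): cur=HOME back=0 fwd=1
After 5 (forward): cur=A back=1 fwd=0
After 6 (visit(L)): cur=L back=2 fwd=0
After 7 (visit(D)): cur=D back=3 fwd=0
After 8 (visit(X)): cur=X back=4 fwd=0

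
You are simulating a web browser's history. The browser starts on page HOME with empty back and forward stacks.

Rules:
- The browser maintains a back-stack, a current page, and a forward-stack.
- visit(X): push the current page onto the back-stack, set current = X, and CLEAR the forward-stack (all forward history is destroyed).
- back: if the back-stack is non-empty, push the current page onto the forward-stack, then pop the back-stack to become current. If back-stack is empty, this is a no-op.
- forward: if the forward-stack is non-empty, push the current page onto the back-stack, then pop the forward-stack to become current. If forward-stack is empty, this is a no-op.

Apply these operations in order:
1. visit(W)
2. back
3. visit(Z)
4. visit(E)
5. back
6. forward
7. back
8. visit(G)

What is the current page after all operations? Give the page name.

After 1 (visit(W)): cur=W back=1 fwd=0
After 2 (back): cur=HOME back=0 fwd=1
After 3 (visit(Z)): cur=Z back=1 fwd=0
After 4 (visit(E)): cur=E back=2 fwd=0
After 5 (back): cur=Z back=1 fwd=1
After 6 (forward): cur=E back=2 fwd=0
After 7 (back): cur=Z back=1 fwd=1
After 8 (visit(G)): cur=G back=2 fwd=0

Answer: G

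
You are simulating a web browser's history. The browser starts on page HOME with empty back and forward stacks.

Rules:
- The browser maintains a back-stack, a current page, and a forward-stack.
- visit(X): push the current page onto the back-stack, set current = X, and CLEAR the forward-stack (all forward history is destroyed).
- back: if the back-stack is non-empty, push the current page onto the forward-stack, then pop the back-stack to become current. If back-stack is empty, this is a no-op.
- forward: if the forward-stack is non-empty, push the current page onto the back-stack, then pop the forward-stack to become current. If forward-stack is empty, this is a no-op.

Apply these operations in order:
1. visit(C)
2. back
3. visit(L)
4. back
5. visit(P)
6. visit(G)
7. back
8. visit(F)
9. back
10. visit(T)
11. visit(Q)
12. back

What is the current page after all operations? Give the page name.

After 1 (visit(C)): cur=C back=1 fwd=0
After 2 (back): cur=HOME back=0 fwd=1
After 3 (visit(L)): cur=L back=1 fwd=0
After 4 (back): cur=HOME back=0 fwd=1
After 5 (visit(P)): cur=P back=1 fwd=0
After 6 (visit(G)): cur=G back=2 fwd=0
After 7 (back): cur=P back=1 fwd=1
After 8 (visit(F)): cur=F back=2 fwd=0
After 9 (back): cur=P back=1 fwd=1
After 10 (visit(T)): cur=T back=2 fwd=0
After 11 (visit(Q)): cur=Q back=3 fwd=0
After 12 (back): cur=T back=2 fwd=1

Answer: T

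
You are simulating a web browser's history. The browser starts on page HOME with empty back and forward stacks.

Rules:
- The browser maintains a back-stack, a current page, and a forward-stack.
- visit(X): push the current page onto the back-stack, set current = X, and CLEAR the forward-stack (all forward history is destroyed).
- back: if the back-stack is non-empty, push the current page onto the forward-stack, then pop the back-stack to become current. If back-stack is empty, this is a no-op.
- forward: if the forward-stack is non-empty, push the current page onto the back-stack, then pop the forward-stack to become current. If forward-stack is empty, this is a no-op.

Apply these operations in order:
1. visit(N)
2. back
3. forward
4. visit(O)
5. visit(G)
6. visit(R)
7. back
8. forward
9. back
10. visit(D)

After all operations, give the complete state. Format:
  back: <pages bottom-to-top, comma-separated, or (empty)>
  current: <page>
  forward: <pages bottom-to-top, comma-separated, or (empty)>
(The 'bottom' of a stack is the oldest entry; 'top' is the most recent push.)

After 1 (visit(N)): cur=N back=1 fwd=0
After 2 (back): cur=HOME back=0 fwd=1
After 3 (forward): cur=N back=1 fwd=0
After 4 (visit(O)): cur=O back=2 fwd=0
After 5 (visit(G)): cur=G back=3 fwd=0
After 6 (visit(R)): cur=R back=4 fwd=0
After 7 (back): cur=G back=3 fwd=1
After 8 (forward): cur=R back=4 fwd=0
After 9 (back): cur=G back=3 fwd=1
After 10 (visit(D)): cur=D back=4 fwd=0

Answer: back: HOME,N,O,G
current: D
forward: (empty)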